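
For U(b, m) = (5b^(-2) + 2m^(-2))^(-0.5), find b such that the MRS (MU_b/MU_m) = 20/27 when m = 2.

For CES with ρ = -2, MRS = (5/2)·(m/b)^3.
Setting (5/2)·(2/b)^3 = 20/27 gives (2/b)^3 = 8/27, so 2/b = 2/3 and b = 3.

b = 3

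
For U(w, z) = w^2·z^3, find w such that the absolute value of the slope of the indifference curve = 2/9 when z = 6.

w = 18

MU_w = 2·w·z^3 and MU_z = 3·w^2·z^2.
MRS = MU_w/MU_z = (2/3)·z/w.
Substitute z = 6: MRS = 4/w. Setting 4/w = 2/9 gives w = 4/(2/9) = 18.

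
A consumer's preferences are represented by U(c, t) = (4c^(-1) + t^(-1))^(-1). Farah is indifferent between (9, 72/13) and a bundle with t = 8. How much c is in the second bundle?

U depends on (c, t) only through S = 4c^(-1) + t^(-1), so equal utility means equal S. At (9, 72/13): S = 0.625.
With t = 8: 8^(-1) = 0.125, so 4c^(-1) = 0.625 − 0.125 = 0.5, i.e. c^(-1) = 0.125.
Hence c = 1/0.125 = 8.
Check: U(8, 8) = 1.6.

c = 8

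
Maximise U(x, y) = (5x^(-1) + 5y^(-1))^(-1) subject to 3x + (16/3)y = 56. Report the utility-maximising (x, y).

x* = 8, y* = 6

For CES with ρ = -1, MRS = (y/x)^2.
Tangency: set MRS = p_x/p_y = 3/(16/3) = 9/16.
So (y/x)^2 = 9/16; taking the square root, y/x = 0.75, i.e. y = 0.75·x.
Substitute into the budget 3·x + (16/3)·y = 56: 7·x = 56, so x* = 8 and y* = 0.75·8 = 6.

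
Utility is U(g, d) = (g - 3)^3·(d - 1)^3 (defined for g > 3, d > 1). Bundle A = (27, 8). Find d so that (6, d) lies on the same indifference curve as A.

U(27, 8) = 4741632.
Set U(6, d) = 4741632 and solve.
With g = 6: (6 − 3)^3 = 27, so (d − 1)^3 = 4741632/27 = 175616.
Taking the cube root (with d > 1): d − 1 = 56, so d = 57.
Check: U(6, 57) = 4741632.

d = 57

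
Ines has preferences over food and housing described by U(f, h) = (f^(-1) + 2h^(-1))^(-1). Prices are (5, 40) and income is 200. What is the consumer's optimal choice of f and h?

f* = 8, h* = 4

For CES with ρ = -1, MRS = (1/2)·(h/f)^2.
Tangency: set MRS = p_f/p_h = 5/40 = 0.125.
So (h/f)^2 = 0.25; taking the square root, h/f = 0.5, i.e. h = 0.5·f.
Substitute into the budget 5·f + 40·h = 200: 25·f = 200, so f* = 8 and h* = 0.5·8 = 4.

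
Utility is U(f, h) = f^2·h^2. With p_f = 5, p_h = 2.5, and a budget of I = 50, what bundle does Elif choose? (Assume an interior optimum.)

f* = 5, h* = 10

MU_f = 2·f·h^2 and MU_h = 2·f^2·h.
MRS = MU_f/MU_h = h/f.
Tangency: set MRS = p_f/p_h = 5/2.5 = 2.
So h/f = 2, i.e. h = 2·f.
Substitute into the budget 5·f + 2.5·h = 50: 10·f = 50, so f* = 5.
Then h* = 2·5 = 10.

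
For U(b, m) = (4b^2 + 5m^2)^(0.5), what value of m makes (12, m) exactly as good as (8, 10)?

U depends on (b, m) only through S = 4b^2 + 5m^2, so equal utility means equal S. At (8, 10): S = 756.
With b = 12: 4·12^2 = 576, so 5m^2 = 756 − 576 = 180, i.e. m^2 = 36.
Hence m = √36 = 6.
Check: U(12, 6) = 27.4955.

m = 6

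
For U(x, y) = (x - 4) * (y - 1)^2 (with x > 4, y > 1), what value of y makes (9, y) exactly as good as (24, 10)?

y = 19

U(24, 10) = 1620.
Set U(9, y) = 1620 and solve.
With x = 9: (9 − 4) = 5, so (y − 1)^2 = 1620/5 = 324.
Taking the square root (with y > 1): y − 1 = 18, so y = 19.
Check: U(9, 19) = 1620.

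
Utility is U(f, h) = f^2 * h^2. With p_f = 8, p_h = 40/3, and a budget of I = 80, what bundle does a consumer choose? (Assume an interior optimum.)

MU_f = 2·f·h^2 and MU_h = 2·f^2·h.
MRS = MU_f/MU_h = h/f.
Tangency: set MRS = p_f/p_h = 8/(40/3) = 0.6.
So h/f = 0.6, i.e. h = 0.6·f.
Substitute into the budget 8·f + (40/3)·h = 80: 16·f = 80, so f* = 5.
Then h* = 0.6·5 = 3.

f* = 5, h* = 3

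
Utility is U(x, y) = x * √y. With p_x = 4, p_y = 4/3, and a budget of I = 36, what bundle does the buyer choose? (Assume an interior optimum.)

MU_x = √y and MU_y = 0.5·x·y^(-0.5).
MRS = MU_x/MU_y = (2)·y/x.
Tangency: set MRS = p_x/p_y = 4/(4/3) = 3.
So (2)·y/x = 3, i.e. y = 1.5·x.
Substitute into the budget 4·x + (4/3)·y = 36: 6·x = 36, so x* = 6.
Then y* = 1.5·6 = 9.

x* = 6, y* = 9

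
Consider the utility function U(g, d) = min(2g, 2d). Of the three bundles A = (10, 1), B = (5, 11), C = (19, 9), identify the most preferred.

Evaluate utility at each bundle:
U(A) = 2.
U(B) = 10.
U(C) = 18.
Highest utility is C, so C ≻ B ≻ A.

Bundle C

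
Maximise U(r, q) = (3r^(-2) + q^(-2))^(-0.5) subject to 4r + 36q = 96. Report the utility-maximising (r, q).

r* = 6, q* = 2

For CES with ρ = -2, MRS = (3/1)·(q/r)^3.
Tangency: set MRS = p_r/p_q = 4/36 = 1/9.
So (q/r)^3 = 1/27; taking the cube root, q/r = 1/3, i.e. q = (1/3)·r.
Substitute into the budget 4·r + 36·q = 96: 16·r = 96, so r* = 6 and q* = (1/3)·6 = 2.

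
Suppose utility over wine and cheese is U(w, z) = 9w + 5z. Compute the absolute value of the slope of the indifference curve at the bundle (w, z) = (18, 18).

MU_w = 9, MU_z = 5, so MRS = 9/5 = 1.8 at every bundle.
At (18, 18): MRS = 1.8.
So at (18, 18) the consumer would give up 1.8 units of z for one more unit of w.

MRS = 1.8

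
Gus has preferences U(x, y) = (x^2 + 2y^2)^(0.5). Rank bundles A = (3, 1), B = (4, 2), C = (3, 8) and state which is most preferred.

Evaluate utility at each bundle:
U(A) = 3.317.
U(B) = 4.899.
U(C) = 11.705.
Highest utility is C, so C ≻ B ≻ A.

Bundle C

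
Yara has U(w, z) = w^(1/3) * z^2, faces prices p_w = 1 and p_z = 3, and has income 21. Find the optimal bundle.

MU_w = 1/3·w^(-2/3)·z^2 and MU_z = 2·w^(1/3)·z.
MRS = MU_w/MU_z = (1/6)·z/w.
Tangency: set MRS = p_w/p_z = 1/3.
So (1/6)·z/w = 1/3, i.e. z = 2·w.
Substitute into the budget 1·w + 3·z = 21: 7·w = 21, so w* = 3.
Then z* = 2·3 = 6.

w* = 3, z* = 6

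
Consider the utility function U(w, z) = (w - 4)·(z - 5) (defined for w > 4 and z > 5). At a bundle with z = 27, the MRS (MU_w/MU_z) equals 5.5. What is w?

MU_w = (z−5), MU_z = (w−4).
MRS = (z−5)/(w−4).
Substitute z = 27: MRS = 22/(w − 4). Setting this equal to 5.5 gives w − 4 = 22/5.5 = 4, so w = 8.

w = 8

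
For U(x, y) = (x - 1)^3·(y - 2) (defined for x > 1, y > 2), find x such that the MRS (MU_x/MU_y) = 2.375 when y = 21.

x = 25

MU_x = 3·(x−1)^2·(y−2), MU_y = (x−1)^3.
MRS = (3/1)·(y−2)/(x−1).
Substitute y = 21: MRS = 57/(x − 1). Setting this equal to 2.375 gives x − 1 = 57/2.375 = 24, so x = 25.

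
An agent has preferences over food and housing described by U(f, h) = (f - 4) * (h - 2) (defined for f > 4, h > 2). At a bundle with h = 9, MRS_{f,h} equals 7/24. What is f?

f = 28

MU_f = (h−2), MU_h = (f−4).
MRS = (h−2)/(f−4).
Substitute h = 9: MRS = 7/(f − 4). Setting this equal to 7/24 gives f − 4 = 7/(7/24) = 24, so f = 28.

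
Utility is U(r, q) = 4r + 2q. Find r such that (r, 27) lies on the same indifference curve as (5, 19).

U(5, 19) = 58.
Set U(r, 27) = 58 and solve.
4r + 2·27 = 58 ⇒ 4r = 4 ⇒ r = 1.
Check: U(1, 27) = 58.

r = 1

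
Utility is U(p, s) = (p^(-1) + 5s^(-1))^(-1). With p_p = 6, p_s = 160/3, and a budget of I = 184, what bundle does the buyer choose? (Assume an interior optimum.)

For CES with ρ = -1, MRS = (1/5)·(s/p)^2.
Tangency: set MRS = p_p/p_s = 6/(160/3) = 9/80.
So (s/p)^2 = 9/16; taking the square root, s/p = 0.75, i.e. s = 0.75·p.
Substitute into the budget 6·p + (160/3)·s = 184: 46·p = 184, so p* = 4 and s* = 0.75·4 = 3.

p* = 4, s* = 3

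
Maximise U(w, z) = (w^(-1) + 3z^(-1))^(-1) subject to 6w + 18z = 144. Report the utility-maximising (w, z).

For CES with ρ = -1, MRS = (1/3)·(z/w)^2.
Tangency: set MRS = p_w/p_z = 6/18 = 1/3.
So (z/w)^2 = 1; taking the square root, z/w = 1, i.e. z = w.
Substitute into the budget 6·w + 18·z = 144: 24·w = 144, so w* = 6 and z* = 6.

w* = 6, z* = 6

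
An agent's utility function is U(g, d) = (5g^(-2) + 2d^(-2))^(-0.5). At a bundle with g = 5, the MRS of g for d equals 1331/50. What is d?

For CES with ρ = -2, MRS = (5/2)·(d/g)^3.
Setting (5/2)·(d/5)^3 = 1331/50 gives (d/5)^3 = 1331/125, so d/5 = 2.2 and d = 11.

d = 11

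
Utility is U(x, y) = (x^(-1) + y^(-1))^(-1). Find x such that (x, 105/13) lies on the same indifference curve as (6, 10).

U depends on (x, y) only through S = x^(-1) + y^(-1), so equal utility means equal S. At (6, 10): S = 4/15.
With y = 105/13: (105/13)^(-1) = 13/105, so x^(-1) = 4/15 − 13/105 = 1/7.
Hence x = 1/(1/7) = 7.
Check: U(7, 105/13) = 3.75.

x = 7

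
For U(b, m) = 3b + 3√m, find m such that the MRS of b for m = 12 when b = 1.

MU_b = 3, MU_m = 3/(2√m).
MRS = 3 ÷ (3/(2√m)).
MRS depends only on m: 2·√m = 12 ⇒ √m = 12/2 = 6 ⇒ m = 36.

m = 36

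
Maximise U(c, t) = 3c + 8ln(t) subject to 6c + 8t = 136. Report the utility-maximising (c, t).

MU_c = 3, MU_t = 8/t.
MRS = 3 ÷ (8/t).
Tangency: set MRS = p_c/p_t = 6/8 = 0.75.
MRS depends only on t: 0.375·t = 0.75 ⇒ t* = 0.75/0.375 = 2.
From the budget, 6·c = 136 − 8·2 = 120, so c* = 20.

c* = 20, t* = 2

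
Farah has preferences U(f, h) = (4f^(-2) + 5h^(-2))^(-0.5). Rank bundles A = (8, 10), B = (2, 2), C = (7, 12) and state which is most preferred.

Evaluate utility at each bundle:
U(A) = 2.981.
U(B) = 0.667.
U(C) = 2.932.
Highest utility is A, so A ≻ C ≻ B.

Bundle A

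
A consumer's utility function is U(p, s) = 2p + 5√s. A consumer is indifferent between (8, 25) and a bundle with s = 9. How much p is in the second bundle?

p = 13

U(8, 25) = 41.
Set U(p, 9) = 41 and solve.
With s = 9: √9 = 3, so 2p = 41 − 5·3 = 26 and p = 13.
Check: U(13, 9) = 41.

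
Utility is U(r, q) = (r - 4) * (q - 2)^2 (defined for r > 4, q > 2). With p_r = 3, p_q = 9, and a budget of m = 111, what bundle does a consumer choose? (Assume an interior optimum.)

MU_r = (q−2)^2, MU_q = 2·(r−4)·(q−2).
MRS = (1/2)·(q−2)/(r−4).
Tangency: set MRS = p_r/p_q = 3/9 = 1/3.
So (1/2)·(q − 2)/(r − 4) = 1/3, i.e. (q − 2) = (2/3)·(r − 4).
Rewrite the budget in excess-of-subsistence terms: 3·(r − 4) + 9·(q − 2) = 111 − 3·4 − 9·2 = 81.
Substituting, 9·(r − 4) = 81, so r − 4 = 9 and r* = 13.
Then q − 2 = (2/3)·9 = 6, so q* = 8.

r* = 13, q* = 8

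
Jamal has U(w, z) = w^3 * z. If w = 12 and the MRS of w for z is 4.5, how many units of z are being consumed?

z = 18

MU_w = 3·w^2·z and MU_z = w^3.
MRS = MU_w/MU_z = (3/1)·z/w.
Substitute w = 12: MRS = z/4. Setting z/4 = 4.5 gives z = 4.5·4 = 18.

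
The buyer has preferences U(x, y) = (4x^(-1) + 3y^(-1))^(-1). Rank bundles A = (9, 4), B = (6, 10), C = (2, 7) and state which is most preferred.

Evaluate utility at each bundle:
U(A) = 0.837.
U(B) = 1.034.
U(C) = 0.412.
Highest utility is B, so B ≻ A ≻ C.

Bundle B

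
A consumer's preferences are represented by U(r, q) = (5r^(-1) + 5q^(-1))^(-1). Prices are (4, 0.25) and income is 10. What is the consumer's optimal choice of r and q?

r* = 2, q* = 8

For CES with ρ = -1, MRS = (q/r)^2.
Tangency: set MRS = p_r/p_q = 4/0.25 = 16.
So (q/r)^2 = 16; taking the square root, q/r = 4, i.e. q = 4·r.
Substitute into the budget 4·r + 0.25·q = 10: 5·r = 10, so r* = 2 and q* = 4·2 = 8.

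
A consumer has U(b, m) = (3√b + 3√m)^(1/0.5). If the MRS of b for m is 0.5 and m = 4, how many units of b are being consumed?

For CES with ρ = 0.5, MRS = √(m/b).
Setting √(4/b) = 0.5 gives 4/b = 0.25 and b = 16.

b = 16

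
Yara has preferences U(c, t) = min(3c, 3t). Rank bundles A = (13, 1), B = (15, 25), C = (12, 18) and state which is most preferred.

Evaluate utility at each bundle:
U(A) = 3.
U(B) = 45.
U(C) = 36.
Highest utility is B, so B ≻ C ≻ A.

Bundle B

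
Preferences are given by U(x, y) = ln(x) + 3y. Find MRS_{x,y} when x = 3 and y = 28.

MU_x = 1/x, MU_y = 3.
MRS = 1/x ÷ 3.
At (3, 28): MRS = 1/9.
The indifference curve has slope −1/9 at this bundle.

MRS = 1/9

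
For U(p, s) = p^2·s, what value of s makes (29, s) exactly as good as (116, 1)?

s = 16

U(116, 1) = 13456.
Set U(29, s) = 13456 and solve.
With p = 29: 29^2 = 841, so s = 13456/841 = 16.
Check: U(29, 16) = 13456.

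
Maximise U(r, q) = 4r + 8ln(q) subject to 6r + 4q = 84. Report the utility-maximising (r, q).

MU_r = 4, MU_q = 8/q.
MRS = 4 ÷ (8/q).
Tangency: set MRS = p_r/p_q = 6/4 = 1.5.
MRS depends only on q: 0.5·q = 1.5 ⇒ q* = 1.5/0.5 = 3.
From the budget, 6·r = 84 − 4·3 = 72, so r* = 12.

r* = 12, q* = 3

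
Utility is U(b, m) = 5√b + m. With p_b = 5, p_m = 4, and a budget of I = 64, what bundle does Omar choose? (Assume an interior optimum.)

b* = 4, m* = 11

MU_b = 5/(2√b), MU_m = 1.
MRS = 5/(2√b) ÷ 1.
Tangency: set MRS = p_b/p_m = 5/4 = 1.25.
MRS depends only on b: 2.5/√b = 1.25 ⇒ √b = 2.5/1.25 = 2 ⇒ b* = 4.
From the budget, 4·m = 64 − 5·4 = 44, so m* = 11.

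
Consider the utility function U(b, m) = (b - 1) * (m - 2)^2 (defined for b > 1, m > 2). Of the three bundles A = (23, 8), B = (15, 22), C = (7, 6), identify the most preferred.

Bundle B

Evaluate utility at each bundle:
U(A) = 792.
U(B) = 5600.
U(C) = 96.
Highest utility is B, so B ≻ A ≻ C.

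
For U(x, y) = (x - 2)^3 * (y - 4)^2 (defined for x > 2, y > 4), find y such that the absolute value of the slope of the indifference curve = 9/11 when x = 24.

y = 16

MU_x = 3·(x−2)^2·(y−4)^2, MU_y = 2·(x−2)^3·(y−4).
MRS = (3/2)·(y−4)/(x−2).
Substitute x = 24: MRS = (y − 4)/(44/3). Setting this equal to 9/11 gives y − 4 = (9/11)·(44/3) = 12, so y = 16.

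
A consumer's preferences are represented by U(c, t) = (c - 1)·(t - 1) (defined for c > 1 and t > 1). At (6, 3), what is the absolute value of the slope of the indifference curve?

MRS = 0.4

MU_c = (t−1), MU_t = (c−1).
MRS = (t−1)/(c−1).
At (6, 3): MRS = 0.4.
So at (6, 3) the consumer would give up 0.4 units of t for one more unit of c.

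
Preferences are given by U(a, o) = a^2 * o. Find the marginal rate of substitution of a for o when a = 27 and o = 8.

MRS = 16/27

MU_a = 2·a·o and MU_o = a^2.
MRS = MU_a/MU_o = (2/1)·o/a.
At (27, 8): MRS = 16/27.
The indifference curve has slope −16/27 at this bundle.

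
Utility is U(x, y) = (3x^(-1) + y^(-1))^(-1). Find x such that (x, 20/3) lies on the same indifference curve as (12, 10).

U depends on (x, y) only through S = 3x^(-1) + y^(-1), so equal utility means equal S. At (12, 10): S = 0.35.
With y = 20/3: (20/3)^(-1) = 0.15, so 3x^(-1) = 0.35 − 0.15 = 0.2, i.e. x^(-1) = 1/15.
Hence x = 1/(1/15) = 15.
Check: U(15, 20/3) = 2.8571.

x = 15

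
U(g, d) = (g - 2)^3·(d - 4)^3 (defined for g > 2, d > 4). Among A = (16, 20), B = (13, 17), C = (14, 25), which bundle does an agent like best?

Evaluate utility at each bundle:
U(A) = 11239424.
U(B) = 2924207.
U(C) = 16003008.
Highest utility is C, so C ≻ A ≻ B.

Bundle C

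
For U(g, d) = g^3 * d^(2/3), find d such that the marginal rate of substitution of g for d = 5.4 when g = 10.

d = 12

MU_g = 3·g^2·d^(2/3) and MU_d = 2/3·g^3·d^(-1/3).
MRS = MU_g/MU_d = (4.5)·d/g.
Substitute g = 10: MRS = d/(20/9). Setting d/(20/9) = 5.4 gives d = 5.4·(20/9) = 12.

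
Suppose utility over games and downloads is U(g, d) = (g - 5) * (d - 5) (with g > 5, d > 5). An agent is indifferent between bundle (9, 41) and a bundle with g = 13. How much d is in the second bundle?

U(9, 41) = 144.
Set U(13, d) = 144 and solve.
With g = 13: (13 − 5) = 8, so (d − 5) = 144/8 = 18.
So d = 5 + 18 = 23.
Check: U(13, 23) = 144.

d = 23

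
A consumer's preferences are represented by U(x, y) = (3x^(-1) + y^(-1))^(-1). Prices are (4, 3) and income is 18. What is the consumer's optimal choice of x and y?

For CES with ρ = -1, MRS = (3/1)·(y/x)^2.
Tangency: set MRS = p_x/p_y = 4/3.
So (y/x)^2 = 4/9; taking the square root, y/x = 2/3, i.e. y = (2/3)·x.
Substitute into the budget 4·x + 3·y = 18: 6·x = 18, so x* = 3 and y* = (2/3)·3 = 2.

x* = 3, y* = 2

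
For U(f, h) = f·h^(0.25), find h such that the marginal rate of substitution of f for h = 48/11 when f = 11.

h = 12

MU_f = h^(0.25) and MU_h = 0.25·f·h^(-0.75).
MRS = MU_f/MU_h = (4)·h/f.
Substitute f = 11: MRS = h/2.75. Setting h/2.75 = 48/11 gives h = (48/11)·2.75 = 12.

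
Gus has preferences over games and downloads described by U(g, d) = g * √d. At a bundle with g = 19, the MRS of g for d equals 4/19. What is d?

MU_g = √d and MU_d = 0.5·g·d^(-0.5).
MRS = MU_g/MU_d = (2)·d/g.
Substitute g = 19: MRS = d/9.5. Setting d/9.5 = 4/19 gives d = (4/19)·9.5 = 2.

d = 2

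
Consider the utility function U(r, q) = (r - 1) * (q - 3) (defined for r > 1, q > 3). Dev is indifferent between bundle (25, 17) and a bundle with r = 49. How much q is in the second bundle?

q = 10

U(25, 17) = 336.
Set U(49, q) = 336 and solve.
With r = 49: (49 − 1) = 48, so (q − 3) = 336/48 = 7.
So q = 3 + 7 = 10.
Check: U(49, 10) = 336.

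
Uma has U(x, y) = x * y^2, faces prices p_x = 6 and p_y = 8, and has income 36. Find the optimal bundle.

x* = 2, y* = 3

MU_x = y^2 and MU_y = 2·x·y.
MRS = MU_x/MU_y = (1/2)·y/x.
Tangency: set MRS = p_x/p_y = 6/8 = 0.75.
So (1/2)·y/x = 0.75, i.e. y = 1.5·x.
Substitute into the budget 6·x + 8·y = 36: 18·x = 36, so x* = 2.
Then y* = 1.5·2 = 3.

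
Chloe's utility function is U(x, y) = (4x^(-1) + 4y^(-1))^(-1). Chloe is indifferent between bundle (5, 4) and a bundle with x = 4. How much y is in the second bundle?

U depends on (x, y) only through S = 4x^(-1) + 4y^(-1), so equal utility means equal S. At (5, 4): S = 1.8.
With x = 4: 4·4^(-1) = 1, so 4y^(-1) = 1.8 − 1 = 0.8, i.e. y^(-1) = 0.2.
Hence y = 1/0.2 = 5.
Check: U(4, 5) = 0.5556.

y = 5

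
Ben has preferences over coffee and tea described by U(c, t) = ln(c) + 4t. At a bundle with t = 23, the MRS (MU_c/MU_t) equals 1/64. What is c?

c = 16

MU_c = 1/c, MU_t = 4.
MRS = 1/c ÷ 4.
MRS depends only on c: 0.25/c = 1/64 ⇒ c = 0.25/(1/64) = 16.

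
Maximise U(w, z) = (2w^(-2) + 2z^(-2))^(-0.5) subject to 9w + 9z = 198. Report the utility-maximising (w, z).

For CES with ρ = -2, MRS = (z/w)^3.
Tangency: set MRS = p_w/p_z = 9/9 = 1.
So (z/w)^3 = 1; taking the cube root, z/w = 1, i.e. z = w.
Substitute into the budget 9·w + 9·z = 198: 18·w = 198, so w* = 11 and z* = 11.

w* = 11, z* = 11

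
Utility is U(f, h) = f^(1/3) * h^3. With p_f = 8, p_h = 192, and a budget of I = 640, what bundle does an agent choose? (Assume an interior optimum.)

f* = 8, h* = 3

MU_f = 1/3·f^(-2/3)·h^3 and MU_h = 3·f^(1/3)·h^2.
MRS = MU_f/MU_h = (1/9)·h/f.
Tangency: set MRS = p_f/p_h = 8/192 = 1/24.
So (1/9)·h/f = 1/24, i.e. h = 0.375·f.
Substitute into the budget 8·f + 192·h = 640: 80·f = 640, so f* = 8.
Then h* = 0.375·8 = 3.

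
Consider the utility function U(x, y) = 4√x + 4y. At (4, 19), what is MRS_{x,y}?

MRS = 0.25

MU_x = 4/(2√x), MU_y = 4.
MRS = 4/(2√x) ÷ 4.
At (4, 19): MRS = 0.25.
That is, one extra unit of x is worth 0.25 units of y at the margin.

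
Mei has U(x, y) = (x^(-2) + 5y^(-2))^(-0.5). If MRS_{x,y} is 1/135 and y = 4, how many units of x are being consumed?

For CES with ρ = -2, MRS = (1/5)·(y/x)^3.
Setting (1/5)·(4/x)^3 = 1/135 gives (4/x)^3 = 1/27, so 4/x = 1/3 and x = 12.

x = 12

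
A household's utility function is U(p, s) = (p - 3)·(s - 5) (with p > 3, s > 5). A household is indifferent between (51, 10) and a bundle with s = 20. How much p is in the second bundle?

U(51, 10) = 240.
Set U(p, 20) = 240 and solve.
With s = 20: (20 − 5) = 15, so (p − 3) = 240/15 = 16.
So p = 3 + 16 = 19.
Check: U(19, 20) = 240.

p = 19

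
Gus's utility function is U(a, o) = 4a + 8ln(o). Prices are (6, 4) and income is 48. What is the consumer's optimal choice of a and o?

MU_a = 4, MU_o = 8/o.
MRS = 4 ÷ (8/o).
Tangency: set MRS = p_a/p_o = 6/4 = 1.5.
MRS depends only on o: 0.5·o = 1.5 ⇒ o* = 1.5/0.5 = 3.
From the budget, 6·a = 48 − 4·3 = 36, so a* = 6.

a* = 6, o* = 3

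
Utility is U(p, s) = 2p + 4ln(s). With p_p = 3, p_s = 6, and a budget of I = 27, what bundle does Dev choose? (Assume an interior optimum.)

MU_p = 2, MU_s = 4/s.
MRS = 2 ÷ (4/s).
Tangency: set MRS = p_p/p_s = 3/6 = 0.5.
MRS depends only on s: 0.5·s = 0.5 ⇒ s* = 0.5/0.5 = 1.
From the budget, 3·p = 27 − 6·1 = 21, so p* = 7.

p* = 7, s* = 1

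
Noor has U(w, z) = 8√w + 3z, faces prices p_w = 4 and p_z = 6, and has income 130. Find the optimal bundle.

MU_w = 8/(2√w), MU_z = 3.
MRS = 8/(2√w) ÷ 3.
Tangency: set MRS = p_w/p_z = 4/6 = 2/3.
MRS depends only on w: (4/3)/√w = 2/3 ⇒ √w = (4/3)/(2/3) = 2 ⇒ w* = 4.
From the budget, 6·z = 130 − 4·4 = 114, so z* = 19.

w* = 4, z* = 19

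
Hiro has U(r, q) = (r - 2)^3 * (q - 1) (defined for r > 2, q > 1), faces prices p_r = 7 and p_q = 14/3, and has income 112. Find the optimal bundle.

MU_r = 3·(r−2)^2·(q−1), MU_q = (r−2)^3.
MRS = (3/1)·(q−1)/(r−2).
Tangency: set MRS = p_r/p_q = 7/(14/3) = 1.5.
So (3/1)·(q − 1)/(r − 2) = 1.5, i.e. (q − 1) = 0.5·(r − 2).
Rewrite the budget in excess-of-subsistence terms: 7·(r − 2) + (14/3)·(q − 1) = 112 − 7·2 − (14/3)·1 = 280/3.
Substituting, (28/3)·(r − 2) = 280/3, so r − 2 = 10 and r* = 12.
Then q − 1 = 0.5·10 = 5, so q* = 6.

r* = 12, q* = 6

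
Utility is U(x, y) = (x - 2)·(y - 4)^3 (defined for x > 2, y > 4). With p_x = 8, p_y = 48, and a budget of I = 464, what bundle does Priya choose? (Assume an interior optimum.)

x* = 10, y* = 8

MU_x = (y−4)^3, MU_y = 3·(x−2)·(y−4)^2.
MRS = (1/3)·(y−4)/(x−2).
Tangency: set MRS = p_x/p_y = 8/48 = 1/6.
So (1/3)·(y − 4)/(x − 2) = 1/6, i.e. (y − 4) = 0.5·(x − 2).
Rewrite the budget in excess-of-subsistence terms: 8·(x − 2) + 48·(y − 4) = 464 − 8·2 − 48·4 = 256.
Substituting, 32·(x − 2) = 256, so x − 2 = 8 and x* = 10.
Then y − 4 = 0.5·8 = 4, so y* = 8.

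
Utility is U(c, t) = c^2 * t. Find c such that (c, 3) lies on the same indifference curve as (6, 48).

c = 24

U(6, 48) = 1728.
Set U(c, 3) = 1728 and solve.
With t = 3: c^2 = 1728/3 = 576; taking the square root, c = 24.
Check: U(24, 3) = 1728.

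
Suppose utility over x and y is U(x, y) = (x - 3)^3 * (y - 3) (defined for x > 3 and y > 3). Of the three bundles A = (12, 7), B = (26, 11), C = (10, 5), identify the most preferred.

Bundle B

Evaluate utility at each bundle:
U(A) = 2916.
U(B) = 97336.
U(C) = 686.
Highest utility is B, so B ≻ A ≻ C.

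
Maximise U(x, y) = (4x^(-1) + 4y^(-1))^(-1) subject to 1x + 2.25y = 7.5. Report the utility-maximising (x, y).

x* = 3, y* = 2

For CES with ρ = -1, MRS = (y/x)^2.
Tangency: set MRS = p_x/p_y = 1/2.25 = 4/9.
So (y/x)^2 = 4/9; taking the square root, y/x = 2/3, i.e. y = (2/3)·x.
Substitute into the budget 1·x + 2.25·y = 7.5: 2.5·x = 7.5, so x* = 3 and y* = (2/3)·3 = 2.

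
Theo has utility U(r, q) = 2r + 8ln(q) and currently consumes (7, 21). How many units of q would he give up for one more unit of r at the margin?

MU_r = 2, MU_q = 8/q.
MRS = 2 ÷ (8/q).
At (7, 21): MRS = 5.25.
The indifference curve has slope −5.25 at this bundle.

MRS = 5.25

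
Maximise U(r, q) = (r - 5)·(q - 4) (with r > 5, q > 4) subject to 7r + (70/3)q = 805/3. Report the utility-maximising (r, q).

r* = 15, q* = 7

MU_r = (q−4), MU_q = (r−5).
MRS = (q−4)/(r−5).
Tangency: set MRS = p_r/p_q = 7/(70/3) = 0.3.
So (q − 4)/(r − 5) = 0.3, i.e. (q − 4) = 0.3·(r − 5).
Rewrite the budget in excess-of-subsistence terms: 7·(r − 5) + (70/3)·(q − 4) = 805/3 − 7·5 − (70/3)·4 = 140.
Substituting, 14·(r − 5) = 140, so r − 5 = 10 and r* = 15.
Then q − 4 = 0.3·10 = 3, so q* = 7.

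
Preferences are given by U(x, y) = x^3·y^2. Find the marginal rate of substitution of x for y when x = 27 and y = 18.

MRS = 1

MU_x = 3·x^2·y^2 and MU_y = 2·x^3·y.
MRS = MU_x/MU_y = (3/2)·y/x.
At (27, 18): MRS = 1.
That is, one extra unit of x is worth 1 units of y at the margin.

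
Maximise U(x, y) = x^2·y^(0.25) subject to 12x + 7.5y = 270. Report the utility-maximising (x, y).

x* = 20, y* = 4

MU_x = 2·x·y^(0.25) and MU_y = 0.25·x^2·y^(-0.75).
MRS = MU_x/MU_y = (8)·y/x.
Tangency: set MRS = p_x/p_y = 12/7.5 = 1.6.
So (8)·y/x = 1.6, i.e. y = 0.2·x.
Substitute into the budget 12·x + 7.5·y = 270: 13.5·x = 270, so x* = 20.
Then y* = 0.2·20 = 4.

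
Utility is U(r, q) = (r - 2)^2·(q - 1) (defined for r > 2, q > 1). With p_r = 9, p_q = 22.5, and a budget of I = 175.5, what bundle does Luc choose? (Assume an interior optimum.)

MU_r = 2·(r−2)·(q−1), MU_q = (r−2)^2.
MRS = (2/1)·(q−1)/(r−2).
Tangency: set MRS = p_r/p_q = 9/22.5 = 0.4.
So (2/1)·(q − 1)/(r − 2) = 0.4, i.e. (q − 1) = 0.2·(r − 2).
Rewrite the budget in excess-of-subsistence terms: 9·(r − 2) + 22.5·(q − 1) = 175.5 − 9·2 − 22.5·1 = 135.
Substituting, 13.5·(r − 2) = 135, so r − 2 = 10 and r* = 12.
Then q − 1 = 0.2·10 = 2, so q* = 3.

r* = 12, q* = 3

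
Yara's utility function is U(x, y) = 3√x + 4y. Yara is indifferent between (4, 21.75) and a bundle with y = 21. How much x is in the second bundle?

x = 9

U(4, 21.75) = 93.
Set U(x, 21) = 93 and solve.
With y = 21: 3√x = 93 − 4·21 = 9, so √x = 3 and x = 9.
Check: U(9, 21) = 93.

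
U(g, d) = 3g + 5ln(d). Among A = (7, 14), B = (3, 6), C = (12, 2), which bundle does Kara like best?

Evaluate utility at each bundle:
U(A) = 34.195.
U(B) = 17.959.
U(C) = 39.466.
Highest utility is C, so C ≻ A ≻ B.

Bundle C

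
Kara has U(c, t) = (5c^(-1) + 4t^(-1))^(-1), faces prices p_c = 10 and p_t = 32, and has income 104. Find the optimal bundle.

c* = 4, t* = 2

For CES with ρ = -1, MRS = (5/4)·(t/c)^2.
Tangency: set MRS = p_c/p_t = 10/32 = 5/16.
So (t/c)^2 = 0.25; taking the square root, t/c = 0.5, i.e. t = 0.5·c.
Substitute into the budget 10·c + 32·t = 104: 26·c = 104, so c* = 4 and t* = 0.5·4 = 2.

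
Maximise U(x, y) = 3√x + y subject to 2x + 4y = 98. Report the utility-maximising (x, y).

x* = 9, y* = 20

MU_x = 3/(2√x), MU_y = 1.
MRS = 3/(2√x) ÷ 1.
Tangency: set MRS = p_x/p_y = 2/4 = 0.5.
MRS depends only on x: 1.5/√x = 0.5 ⇒ √x = 1.5/0.5 = 3 ⇒ x* = 9.
From the budget, 4·y = 98 − 2·9 = 80, so y* = 20.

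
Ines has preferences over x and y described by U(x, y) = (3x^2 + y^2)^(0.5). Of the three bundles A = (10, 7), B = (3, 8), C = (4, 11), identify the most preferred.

Evaluate utility at each bundle:
U(A) = 18.682.
U(B) = 9.539.
U(C) = 13.000.
Highest utility is A, so A ≻ C ≻ B.

Bundle A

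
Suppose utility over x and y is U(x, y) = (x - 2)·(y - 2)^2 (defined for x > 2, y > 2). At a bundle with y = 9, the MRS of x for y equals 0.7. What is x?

x = 7

MU_x = (y−2)^2, MU_y = 2·(x−2)·(y−2).
MRS = (1/2)·(y−2)/(x−2).
Substitute y = 9: MRS = 3.5/(x − 2). Setting this equal to 0.7 gives x − 2 = 3.5/0.7 = 5, so x = 7.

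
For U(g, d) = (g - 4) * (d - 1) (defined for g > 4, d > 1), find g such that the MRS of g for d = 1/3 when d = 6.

MU_g = (d−1), MU_d = (g−4).
MRS = (d−1)/(g−4).
Substitute d = 6: MRS = 5/(g − 4). Setting this equal to 1/3 gives g − 4 = 5/(1/3) = 15, so g = 19.

g = 19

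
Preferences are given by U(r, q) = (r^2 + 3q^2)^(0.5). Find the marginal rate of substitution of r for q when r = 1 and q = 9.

MRS = 1/27

For CES with ρ = 2, MRS = (1/3)·(q/r)^(-1).
At (1, 9): MRS = 1/27.
So at (1, 9) the consumer would give up 1/27 units of q for one more unit of r.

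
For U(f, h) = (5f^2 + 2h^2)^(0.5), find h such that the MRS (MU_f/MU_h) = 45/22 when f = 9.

For CES with ρ = 2, MRS = (5/2)·(h/f)^(-1).
Setting (5/2)·(h/9)^(-1) = 45/22 gives (h/9)^(-1) = 9/11, so h/9 = 11/9 and h = 11.

h = 11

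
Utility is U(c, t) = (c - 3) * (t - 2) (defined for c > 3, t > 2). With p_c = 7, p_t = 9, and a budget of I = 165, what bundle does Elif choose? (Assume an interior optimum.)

MU_c = (t−2), MU_t = (c−3).
MRS = (t−2)/(c−3).
Tangency: set MRS = p_c/p_t = 7/9.
So (t − 2)/(c − 3) = 7/9, i.e. (t − 2) = (7/9)·(c − 3).
Rewrite the budget in excess-of-subsistence terms: 7·(c − 3) + 9·(t − 2) = 165 − 7·3 − 9·2 = 126.
Substituting, 14·(c − 3) = 126, so c − 3 = 9 and c* = 12.
Then t − 2 = (7/9)·9 = 7, so t* = 9.

c* = 12, t* = 9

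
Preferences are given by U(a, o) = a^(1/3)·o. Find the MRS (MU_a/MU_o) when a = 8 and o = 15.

MU_a = 1/3·a^(-2/3)·o and MU_o = a^(1/3).
MRS = MU_a/MU_o = (1/3)·o/a.
At (8, 15): MRS = 0.625.
The indifference curve has slope −0.625 at this bundle.

MRS = 0.625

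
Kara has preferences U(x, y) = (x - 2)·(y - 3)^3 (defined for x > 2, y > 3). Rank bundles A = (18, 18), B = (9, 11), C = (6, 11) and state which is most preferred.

Bundle A

Evaluate utility at each bundle:
U(A) = 54000.
U(B) = 3584.
U(C) = 2048.
Highest utility is A, so A ≻ B ≻ C.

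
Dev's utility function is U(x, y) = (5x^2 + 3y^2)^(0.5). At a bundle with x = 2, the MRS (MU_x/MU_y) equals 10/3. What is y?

For CES with ρ = 2, MRS = (5/3)·(y/x)^(-1).
Setting (5/3)·(y/2)^(-1) = 10/3 gives (y/2)^(-1) = 2, so y/2 = 0.5 and y = 1.

y = 1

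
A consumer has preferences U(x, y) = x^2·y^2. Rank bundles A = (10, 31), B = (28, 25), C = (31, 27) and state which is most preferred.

Evaluate utility at each bundle:
U(A) = 96100.
U(B) = 490000.
U(C) = 700569.
Highest utility is C, so C ≻ B ≻ A.

Bundle C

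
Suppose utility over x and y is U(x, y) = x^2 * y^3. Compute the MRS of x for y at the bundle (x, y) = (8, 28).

MU_x = 2·x·y^3 and MU_y = 3·x^2·y^2.
MRS = MU_x/MU_y = (2/3)·y/x.
At (8, 28): MRS = 7/3.
That is, one extra unit of x is worth 7/3 units of y at the margin.

MRS = 7/3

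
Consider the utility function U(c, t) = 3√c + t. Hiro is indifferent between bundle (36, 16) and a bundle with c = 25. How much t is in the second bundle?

U(36, 16) = 34.
Set U(25, t) = 34 and solve.
With c = 25: √25 = 5, so t = 34 − 3·5 = 19.
Check: U(25, 19) = 34.

t = 19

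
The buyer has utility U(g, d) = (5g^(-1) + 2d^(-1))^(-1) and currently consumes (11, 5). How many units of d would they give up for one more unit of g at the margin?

For CES with ρ = -1, MRS = (5/2)·(d/g)^2.
At (11, 5): MRS = 125/242.
That is, one extra unit of g is worth 125/242 units of d at the margin.

MRS = 125/242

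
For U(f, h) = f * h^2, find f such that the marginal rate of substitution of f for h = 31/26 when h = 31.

f = 13

MU_f = h^2 and MU_h = 2·f·h.
MRS = MU_f/MU_h = (1/2)·h/f.
Substitute h = 31: MRS = 15.5/f. Setting 15.5/f = 31/26 gives f = 15.5/(31/26) = 13.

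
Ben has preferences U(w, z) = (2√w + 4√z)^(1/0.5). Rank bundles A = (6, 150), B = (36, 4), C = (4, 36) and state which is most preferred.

Bundle A

Evaluate utility at each bundle:
U(A) = 2904.000.
U(B) = 400.000.
U(C) = 784.000.
Highest utility is A, so A ≻ C ≻ B.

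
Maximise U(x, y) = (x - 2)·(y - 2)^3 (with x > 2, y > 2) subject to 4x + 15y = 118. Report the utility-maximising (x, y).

x* = 7, y* = 6

MU_x = (y−2)^3, MU_y = 3·(x−2)·(y−2)^2.
MRS = (1/3)·(y−2)/(x−2).
Tangency: set MRS = p_x/p_y = 4/15.
So (1/3)·(y − 2)/(x − 2) = 4/15, i.e. (y − 2) = 0.8·(x − 2).
Rewrite the budget in excess-of-subsistence terms: 4·(x − 2) + 15·(y − 2) = 118 − 4·2 − 15·2 = 80.
Substituting, 16·(x − 2) = 80, so x − 2 = 5 and x* = 7.
Then y − 2 = 0.8·5 = 4, so y* = 6.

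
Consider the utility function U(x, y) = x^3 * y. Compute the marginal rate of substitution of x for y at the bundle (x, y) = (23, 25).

MRS = 75/23

MU_x = 3·x^2·y and MU_y = x^3.
MRS = MU_x/MU_y = (3/1)·y/x.
At (23, 25): MRS = 75/23.
The indifference curve has slope −75/23 at this bundle.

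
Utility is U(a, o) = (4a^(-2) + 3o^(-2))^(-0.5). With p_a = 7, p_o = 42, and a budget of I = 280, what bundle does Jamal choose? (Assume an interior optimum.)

For CES with ρ = -2, MRS = (4/3)·(o/a)^3.
Tangency: set MRS = p_a/p_o = 7/42 = 1/6.
So (o/a)^3 = 0.125; taking the cube root, o/a = 0.5, i.e. o = 0.5·a.
Substitute into the budget 7·a + 42·o = 280: 28·a = 280, so a* = 10 and o* = 0.5·10 = 5.

a* = 10, o* = 5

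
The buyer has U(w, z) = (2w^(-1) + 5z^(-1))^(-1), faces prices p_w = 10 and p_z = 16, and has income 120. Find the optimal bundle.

w* = 4, z* = 5

For CES with ρ = -1, MRS = (2/5)·(z/w)^2.
Tangency: set MRS = p_w/p_z = 10/16 = 0.625.
So (z/w)^2 = 25/16; taking the square root, z/w = 1.25, i.e. z = 1.25·w.
Substitute into the budget 10·w + 16·z = 120: 30·w = 120, so w* = 4 and z* = 1.25·4 = 5.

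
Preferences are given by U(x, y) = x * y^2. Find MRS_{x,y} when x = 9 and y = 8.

MU_x = y^2 and MU_y = 2·x·y.
MRS = MU_x/MU_y = (1/2)·y/x.
At (9, 8): MRS = 4/9.
The indifference curve has slope −4/9 at this bundle.

MRS = 4/9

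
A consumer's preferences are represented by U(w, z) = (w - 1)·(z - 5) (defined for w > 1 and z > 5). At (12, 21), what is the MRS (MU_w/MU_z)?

MRS = 16/11

MU_w = (z−5), MU_z = (w−1).
MRS = (z−5)/(w−1).
At (12, 21): MRS = 16/11.
That is, one extra unit of w is worth 16/11 units of z at the margin.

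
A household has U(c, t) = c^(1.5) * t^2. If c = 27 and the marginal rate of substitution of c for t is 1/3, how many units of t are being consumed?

MU_c = 1.5·√c·t^2 and MU_t = 2·c^(1.5)·t.
MRS = MU_c/MU_t = (0.75)·t/c.
Substitute c = 27: MRS = t/36. Setting t/36 = 1/3 gives t = (1/3)·36 = 12.

t = 12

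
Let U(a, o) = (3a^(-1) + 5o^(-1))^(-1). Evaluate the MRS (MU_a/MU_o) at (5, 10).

For CES with ρ = -1, MRS = (3/5)·(o/a)^2.
At (5, 10): MRS = 2.4.
That is, one extra unit of a is worth 2.4 units of o at the margin.

MRS = 2.4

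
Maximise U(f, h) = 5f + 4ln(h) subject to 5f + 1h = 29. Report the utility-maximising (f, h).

MU_f = 5, MU_h = 4/h.
MRS = 5 ÷ (4/h).
Tangency: set MRS = p_f/p_h = 5/1 = 5.
MRS depends only on h: 1.25·h = 5 ⇒ h* = 5/1.25 = 4.
From the budget, 5·f = 29 − 1·4 = 25, so f* = 5.

f* = 5, h* = 4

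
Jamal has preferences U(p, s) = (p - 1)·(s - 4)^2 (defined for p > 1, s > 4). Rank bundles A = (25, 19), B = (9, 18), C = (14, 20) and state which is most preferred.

Evaluate utility at each bundle:
U(A) = 5400.
U(B) = 1568.
U(C) = 3328.
Highest utility is A, so A ≻ C ≻ B.

Bundle A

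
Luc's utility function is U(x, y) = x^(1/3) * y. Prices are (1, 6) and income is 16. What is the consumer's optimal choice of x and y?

MU_x = 1/3·x^(-2/3)·y and MU_y = x^(1/3).
MRS = MU_x/MU_y = (1/3)·y/x.
Tangency: set MRS = p_x/p_y = 1/6.
So (1/3)·y/x = 1/6, i.e. y = 0.5·x.
Substitute into the budget 1·x + 6·y = 16: 4·x = 16, so x* = 4.
Then y* = 0.5·4 = 2.

x* = 4, y* = 2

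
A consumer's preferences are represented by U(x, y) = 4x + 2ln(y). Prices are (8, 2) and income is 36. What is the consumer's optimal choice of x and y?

x* = 4, y* = 2

MU_x = 4, MU_y = 2/y.
MRS = 4 ÷ (2/y).
Tangency: set MRS = p_x/p_y = 8/2 = 4.
MRS depends only on y: 2·y = 4 ⇒ y* = 4/2 = 2.
From the budget, 8·x = 36 − 2·2 = 32, so x* = 4.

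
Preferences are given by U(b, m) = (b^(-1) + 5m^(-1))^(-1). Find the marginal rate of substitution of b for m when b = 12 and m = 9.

MRS = 9/80

For CES with ρ = -1, MRS = (1/5)·(m/b)^2.
At (12, 9): MRS = 9/80.
The indifference curve has slope −9/80 at this bundle.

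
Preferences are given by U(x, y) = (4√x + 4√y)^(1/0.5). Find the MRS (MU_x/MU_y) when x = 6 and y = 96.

For CES with ρ = 0.5, MRS = √(y/x).
At (6, 96): MRS = 4.
So at (6, 96) the consumer would give up 4 units of y for one more unit of x.

MRS = 4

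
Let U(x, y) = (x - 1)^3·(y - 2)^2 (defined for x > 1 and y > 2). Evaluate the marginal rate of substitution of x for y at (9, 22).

MU_x = 3·(x−1)^2·(y−2)^2, MU_y = 2·(x−1)^3·(y−2).
MRS = (3/2)·(y−2)/(x−1).
At (9, 22): MRS = 3.75.
That is, one extra unit of x is worth 3.75 units of y at the margin.

MRS = 3.75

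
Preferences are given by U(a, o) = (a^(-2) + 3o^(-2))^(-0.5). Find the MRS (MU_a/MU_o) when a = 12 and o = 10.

MRS = 125/648

For CES with ρ = -2, MRS = (1/3)·(o/a)^3.
At (12, 10): MRS = 125/648.
The indifference curve has slope −125/648 at this bundle.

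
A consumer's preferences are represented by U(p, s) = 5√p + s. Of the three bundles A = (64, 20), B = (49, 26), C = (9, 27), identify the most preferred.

Evaluate utility at each bundle:
U(A) = 60.000.
U(B) = 61.000.
U(C) = 42.000.
Highest utility is B, so B ≻ A ≻ C.

Bundle B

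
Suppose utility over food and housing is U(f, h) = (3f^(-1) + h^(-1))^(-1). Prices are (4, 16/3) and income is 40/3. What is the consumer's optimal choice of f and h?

For CES with ρ = -1, MRS = (3/1)·(h/f)^2.
Tangency: set MRS = p_f/p_h = 4/(16/3) = 0.75.
So (h/f)^2 = 0.25; taking the square root, h/f = 0.5, i.e. h = 0.5·f.
Substitute into the budget 4·f + (16/3)·h = 40/3: (20/3)·f = 40/3, so f* = 2 and h* = 0.5·2 = 1.

f* = 2, h* = 1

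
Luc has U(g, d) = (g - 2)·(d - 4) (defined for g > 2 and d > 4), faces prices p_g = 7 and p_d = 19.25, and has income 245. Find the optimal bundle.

MU_g = (d−4), MU_d = (g−2).
MRS = (d−4)/(g−2).
Tangency: set MRS = p_g/p_d = 7/19.25 = 4/11.
So (d − 4)/(g − 2) = 4/11, i.e. (d − 4) = (4/11)·(g − 2).
Rewrite the budget in excess-of-subsistence terms: 7·(g − 2) + 19.25·(d − 4) = 245 − 7·2 − 19.25·4 = 154.
Substituting, 14·(g − 2) = 154, so g − 2 = 11 and g* = 13.
Then d − 4 = (4/11)·11 = 4, so d* = 8.

g* = 13, d* = 8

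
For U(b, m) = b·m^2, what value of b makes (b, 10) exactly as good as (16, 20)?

U(16, 20) = 6400.
Set U(b, 10) = 6400 and solve.
With m = 10: 10^2 = 100, so b = 6400/100 = 64.
Check: U(64, 10) = 6400.

b = 64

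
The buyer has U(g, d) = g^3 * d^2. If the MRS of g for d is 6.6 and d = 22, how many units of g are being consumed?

g = 5

MU_g = 3·g^2·d^2 and MU_d = 2·g^3·d.
MRS = MU_g/MU_d = (3/2)·d/g.
Substitute d = 22: MRS = 33/g. Setting 33/g = 6.6 gives g = 33/6.6 = 5.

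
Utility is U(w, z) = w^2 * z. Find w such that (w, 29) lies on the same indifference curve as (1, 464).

w = 4

U(1, 464) = 464.
Set U(w, 29) = 464 and solve.
With z = 29: w^2 = 464/29 = 16; taking the square root, w = 4.
Check: U(4, 29) = 464.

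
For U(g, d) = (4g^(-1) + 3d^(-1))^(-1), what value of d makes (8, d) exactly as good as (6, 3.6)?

d = 3

U depends on (g, d) only through S = 4g^(-1) + 3d^(-1), so equal utility means equal S. At (6, 3.6): S = 1.5.
With g = 8: 4·8^(-1) = 0.5, so 3d^(-1) = 1.5 − 0.5 = 1, i.e. d^(-1) = 1/3.
Hence d = 1/(1/3) = 3.
Check: U(8, 3) = 0.6667.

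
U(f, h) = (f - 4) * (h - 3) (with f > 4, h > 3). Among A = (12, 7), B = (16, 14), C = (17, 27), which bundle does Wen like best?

Bundle C

Evaluate utility at each bundle:
U(A) = 32.
U(B) = 132.
U(C) = 312.
Highest utility is C, so C ≻ B ≻ A.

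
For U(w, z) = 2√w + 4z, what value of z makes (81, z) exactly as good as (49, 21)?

z = 20

U(49, 21) = 98.
Set U(81, z) = 98 and solve.
With w = 81: √81 = 9, so 4z = 98 − 2·9 = 80 and z = 20.
Check: U(81, 20) = 98.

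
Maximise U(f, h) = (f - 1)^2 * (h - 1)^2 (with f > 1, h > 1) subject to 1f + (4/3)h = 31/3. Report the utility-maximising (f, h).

MU_f = 2·(f−1)·(h−1)^2, MU_h = 2·(f−1)^2·(h−1).
MRS = (h−1)/(f−1).
Tangency: set MRS = p_f/p_h = 1/(4/3) = 0.75.
So (h − 1)/(f − 1) = 0.75, i.e. (h − 1) = 0.75·(f − 1).
Rewrite the budget in excess-of-subsistence terms: 1·(f − 1) + (4/3)·(h − 1) = 31/3 − 1·1 − (4/3)·1 = 8.
Substituting, 2·(f − 1) = 8, so f − 1 = 4 and f* = 5.
Then h − 1 = 0.75·4 = 3, so h* = 4.

f* = 5, h* = 4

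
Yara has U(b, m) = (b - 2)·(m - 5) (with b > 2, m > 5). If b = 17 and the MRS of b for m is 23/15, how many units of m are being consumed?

m = 28

MU_b = (m−5), MU_m = (b−2).
MRS = (m−5)/(b−2).
Substitute b = 17: MRS = (m − 5)/15. Setting this equal to 23/15 gives m − 5 = (23/15)·15 = 23, so m = 28.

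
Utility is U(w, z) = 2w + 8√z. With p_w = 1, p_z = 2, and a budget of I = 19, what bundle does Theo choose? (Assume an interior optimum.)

MU_w = 2, MU_z = 8/(2√z).
MRS = 2 ÷ (8/(2√z)).
Tangency: set MRS = p_w/p_z = 1/2 = 0.5.
MRS depends only on z: 0.5·√z = 0.5 ⇒ √z = 0.5/0.5 = 1 ⇒ z* = 1.
From the budget, 1·w = 19 − 2·1 = 17, so w* = 17.

w* = 17, z* = 1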